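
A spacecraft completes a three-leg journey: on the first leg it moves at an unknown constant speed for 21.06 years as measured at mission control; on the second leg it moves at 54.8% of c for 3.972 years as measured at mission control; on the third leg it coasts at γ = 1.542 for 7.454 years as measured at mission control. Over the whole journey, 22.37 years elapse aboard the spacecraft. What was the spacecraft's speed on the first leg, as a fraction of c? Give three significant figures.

Leg 1: speed unknown; τ_1 = 21.06/γ_1.
Leg 2: β = 0.548; γ = 1/√(1 − 0.548²) = 1/√0.6997 = 1.195; τ_2 = 3.972/1.195 = 3.322 years.
Leg 3: γ = 1.542; τ_3 = 7.454/1.542 = 4.834 years.
Total proper time: τ_1 + 3.322 + 4.834 = 22.37, so τ_1 = 22.37 − 8.156 = 14.21 years.
γ_1 = 21.06/14.21 = 1.482; β = √(1 − 1/γ²) = √0.5445.

β = 0.738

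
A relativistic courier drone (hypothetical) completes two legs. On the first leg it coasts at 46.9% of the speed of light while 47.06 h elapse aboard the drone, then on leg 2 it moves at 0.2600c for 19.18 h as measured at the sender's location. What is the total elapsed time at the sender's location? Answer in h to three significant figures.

Δt = 72.5 h

Leg 1: β = 0.469; γ = 1/√(1 − 0.469²) = 1/√0.7800 = 1.132; Δt_1 = 1.132 × 47.06 = 53.28 h.
Leg 2: 19.18 h is already measured at the sender's location.
Total: 53.28 + 19.18 h.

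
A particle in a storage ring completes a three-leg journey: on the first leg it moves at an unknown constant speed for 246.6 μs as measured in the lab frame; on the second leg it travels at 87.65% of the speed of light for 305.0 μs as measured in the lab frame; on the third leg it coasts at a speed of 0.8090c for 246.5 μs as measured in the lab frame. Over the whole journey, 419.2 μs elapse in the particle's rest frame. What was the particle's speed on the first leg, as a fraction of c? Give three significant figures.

Leg 1: speed unknown; τ_1 = 246.6/γ_1.
Leg 2: β = 0.8765; γ = 1/√(1 − 0.8765²) = 1/√0.2317 = 2.077; τ_2 = 305.0/2.077 = 146.8 μs.
Leg 3: γ = 1/√(1 − 0.8090²) = 1/√0.3455 = 1.701; τ_3 = 246.5/1.701 = 144.9 μs.
Total proper time: τ_1 + 146.8 + 144.9 = 419.2, so τ_1 = 419.2 − 291.7 = 127.5 μs.
γ_1 = 246.6/127.5 = 1.934; β = √(1 − 1/γ²) = √0.7328.

β = 0.856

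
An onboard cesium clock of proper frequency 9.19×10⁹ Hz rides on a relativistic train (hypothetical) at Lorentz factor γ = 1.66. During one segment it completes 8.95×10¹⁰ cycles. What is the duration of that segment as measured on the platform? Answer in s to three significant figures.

Δt = 16.2 s

γ = 1.66
Proper time for N cycles: τ = N/f = 8.95×10¹⁰/(9.19×10⁹) = 9.739×10⁰ s = 9.739 s.
Lab-frame duration Δt = γτ = 1.660 × 9.739 = 16.17 s.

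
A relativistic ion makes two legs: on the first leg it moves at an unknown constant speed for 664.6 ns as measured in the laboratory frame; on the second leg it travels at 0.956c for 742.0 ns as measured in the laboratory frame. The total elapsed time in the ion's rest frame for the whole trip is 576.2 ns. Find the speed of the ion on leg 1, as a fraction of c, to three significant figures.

Leg 1: speed unknown; τ_1 = 664.6/γ_1.
Leg 2: γ = 1/√(1 − 0.956²) = 1/√0.08606 = 3.409; τ_2 = 742.0/3.409 = 217.7 ns.
Total proper time: τ_1 + 217.7 = 576.2, so τ_1 = 576.2 − 217.7 = 358.5 ns.
γ_1 = 664.6/358.5 = 1.854; β = √(1 − 1/γ²) = √0.7090.

β = 0.842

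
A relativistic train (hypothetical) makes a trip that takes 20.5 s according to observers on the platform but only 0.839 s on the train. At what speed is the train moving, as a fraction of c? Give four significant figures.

v = 0.9992c

The proper time is measured on the train (both events occur at the train's location); Δt is measured on the platform. γ = Δt/τ = 20.5/0.839 = 24.43.
β = √(1 − 1/γ²) = √(1 − 0.001675) = √0.9983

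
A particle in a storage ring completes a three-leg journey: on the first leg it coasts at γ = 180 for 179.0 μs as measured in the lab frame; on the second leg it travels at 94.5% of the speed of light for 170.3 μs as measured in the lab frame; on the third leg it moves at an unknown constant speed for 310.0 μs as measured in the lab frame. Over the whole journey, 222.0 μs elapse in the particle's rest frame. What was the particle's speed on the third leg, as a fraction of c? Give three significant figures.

Leg 1: γ = 180; τ_1 = 179.0/180.0 = 0.9944 μs.
Leg 2: β = 0.945; γ = 1/√(1 − 0.945²) = 1/√0.1070 = 3.057; τ_2 = 170.3/3.057 = 55.70 μs.
Leg 3: speed unknown; τ_3 = 310.0/γ_3.
Total proper time: 0.9944 + 55.70 + τ_3 = 222.0, so τ_3 = 222.0 − 56.69 = 165.3 μs.
γ_3 = 310.0/165.3 = 1.875; β = √(1 − 1/γ²) = √0.7157.

β = 0.846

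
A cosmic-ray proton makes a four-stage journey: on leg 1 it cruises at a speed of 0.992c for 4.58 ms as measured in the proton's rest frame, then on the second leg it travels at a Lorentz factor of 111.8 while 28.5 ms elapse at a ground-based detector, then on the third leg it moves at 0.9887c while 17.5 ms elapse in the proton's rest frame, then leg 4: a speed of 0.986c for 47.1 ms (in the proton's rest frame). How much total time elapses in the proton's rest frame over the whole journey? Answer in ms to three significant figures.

Leg 1: 4.58 ms is already measured in the proton's rest frame.
Leg 2: γ = 111.8; τ_2 = 28.5/111.8 = 0.2549 ms.
Leg 3: 17.5 ms is already measured in the proton's rest frame.
Leg 4: 47.1 ms is already measured in the proton's rest frame.
Total: 4.580 + 0.2549 + 17.50 + 47.10 ms.

τ = 69.4 ms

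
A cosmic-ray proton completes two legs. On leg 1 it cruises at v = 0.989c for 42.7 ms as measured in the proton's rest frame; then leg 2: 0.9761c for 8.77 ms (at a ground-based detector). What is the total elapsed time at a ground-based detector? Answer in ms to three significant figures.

Δt = 297 ms

Leg 1: γ = 1/√(1 − 0.989²) = 1/√0.02188 = 6.761; Δt_1 = 6.761 × 42.7 = 288.7 ms.
Leg 2: 8.77 ms is already measured at a ground-based detector.
Total: 288.7 + 8.770 ms.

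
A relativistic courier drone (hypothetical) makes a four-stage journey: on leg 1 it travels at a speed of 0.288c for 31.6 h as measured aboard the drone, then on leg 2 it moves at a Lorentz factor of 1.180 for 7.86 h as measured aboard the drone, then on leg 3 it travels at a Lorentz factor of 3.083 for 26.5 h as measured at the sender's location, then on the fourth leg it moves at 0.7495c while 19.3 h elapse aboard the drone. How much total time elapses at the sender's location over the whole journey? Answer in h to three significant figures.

Δt = 97.9 h

Leg 1: γ = 1/√(1 − 0.288²) = 1/√0.9171 = 1.044; Δt_1 = 1.044 × 31.6 = 33.00 h.
Leg 2: γ = 1.180; Δt_2 = 1.180 × 7.86 = 9.275 h.
Leg 3: 26.5 h is already measured at the sender's location.
Leg 4: γ = 1/√(1 − 0.7495²) = 1/√0.4382 = 1.511; Δt_4 = 1.511 × 19.3 = 29.15 h.
Total: 33.00 + 9.275 + 26.50 + 29.15 h.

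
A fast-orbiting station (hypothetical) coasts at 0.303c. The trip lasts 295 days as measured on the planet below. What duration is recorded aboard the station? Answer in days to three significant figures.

τ = 281 days

γ = 1/√(1 − 0.303²) = 1/√0.9082 = 1.049
The interval measured on the planet below is the dilated one; the clock aboard the station measures the proper time τ = Δt/γ = 295/1.049 days.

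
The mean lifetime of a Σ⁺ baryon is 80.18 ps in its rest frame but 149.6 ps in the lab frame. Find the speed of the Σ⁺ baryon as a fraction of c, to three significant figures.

β = 0.844

γ = Δt/τ₀ = 149.6/80.18 = 1.866
β = √(1 − 1/γ²) = √(1 − 0.2873) = √0.7127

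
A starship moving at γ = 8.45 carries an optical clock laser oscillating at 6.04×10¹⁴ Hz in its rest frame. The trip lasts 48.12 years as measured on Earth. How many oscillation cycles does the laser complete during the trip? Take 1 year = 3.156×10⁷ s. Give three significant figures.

N = 1.09×10²³

γ = 8.45
The oscillator's own cycle count is N = f × τ where τ is the proper time on the ship. τ = Δt/γ = 48.12/8.450 = 5.695 years = 1.797×10⁸ s.
N = 6.04×10¹⁴ × 1.797×10⁸ = 1.086×10²³.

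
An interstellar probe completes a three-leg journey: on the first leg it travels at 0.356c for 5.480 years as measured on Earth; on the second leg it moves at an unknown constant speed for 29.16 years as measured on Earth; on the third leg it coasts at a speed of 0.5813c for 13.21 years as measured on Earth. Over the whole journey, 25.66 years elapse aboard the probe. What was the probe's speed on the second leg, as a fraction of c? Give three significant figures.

Leg 1: γ = 1/√(1 − 0.356²) = 1/√0.8733 = 1.070; τ_1 = 5.480/1.070 = 5.121 years.
Leg 2: speed unknown; τ_2 = 29.16/γ_2.
Leg 3: γ = 1/√(1 − 0.5813²) = 1/√0.6621 = 1.229; τ_3 = 13.21/1.229 = 10.75 years.
Total proper time: 5.121 + τ_2 + 10.75 = 25.66, so τ_2 = 25.66 − 15.87 = 9.790 years.
γ_2 = 29.16/9.790 = 2.978; β = √(1 − 1/γ²) = √0.8873.

β = 0.942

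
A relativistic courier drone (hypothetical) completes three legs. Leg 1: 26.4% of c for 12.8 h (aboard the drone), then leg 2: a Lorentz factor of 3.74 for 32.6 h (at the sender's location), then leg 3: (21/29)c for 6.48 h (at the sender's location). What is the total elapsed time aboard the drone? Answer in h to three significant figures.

τ = 26.0 h

Leg 1: 12.8 h is already measured aboard the drone.
Leg 2: γ = 3.74; τ_2 = 32.6/3.740 = 8.717 h.
Leg 3: γ = 1/√(1 − (21/29)²) = 29/20 = 1.450; τ_3 = 6.48/1.450 = 4.469 h.
Total: 12.80 + 8.717 + 4.469 h.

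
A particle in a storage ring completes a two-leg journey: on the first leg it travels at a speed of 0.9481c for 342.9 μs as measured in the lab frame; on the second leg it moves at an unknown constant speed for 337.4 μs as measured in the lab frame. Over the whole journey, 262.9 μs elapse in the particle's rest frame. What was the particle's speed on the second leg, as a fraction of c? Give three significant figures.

Leg 1: γ = 1/√(1 − 0.9481²) = 1/√0.1011 = 3.145; τ_1 = 342.9/3.145 = 109.0 μs.
Leg 2: speed unknown; τ_2 = 337.4/γ_2.
Total proper time: 109.0 + τ_2 = 262.9, so τ_2 = 262.9 − 109.0 = 153.9 μs.
γ_2 = 337.4/153.9 = 2.193; β = √(1 − 1/γ²) = √0.7920.

β = 0.890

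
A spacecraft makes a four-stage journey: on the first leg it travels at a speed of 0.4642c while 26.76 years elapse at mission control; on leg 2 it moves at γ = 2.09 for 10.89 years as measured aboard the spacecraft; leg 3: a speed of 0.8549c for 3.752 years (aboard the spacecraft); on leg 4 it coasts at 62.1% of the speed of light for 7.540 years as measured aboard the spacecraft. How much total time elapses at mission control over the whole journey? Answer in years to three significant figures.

Δt = 66.4 years

Leg 1: 26.76 years is already measured at mission control.
Leg 2: γ = 2.09; Δt_2 = 2.090 × 10.89 = 22.76 years.
Leg 3: γ = 1/√(1 − 0.8549²) = 1/√0.2691 = 1.928; Δt_3 = 1.928 × 3.752 = 7.232 years.
Leg 4: β = 0.621; γ = 1/√(1 − 0.621²) = 1/√0.6144 = 1.276; Δt_4 = 1.276 × 7.540 = 9.620 years.
Total: 26.76 + 22.76 + 7.232 + 9.620 years.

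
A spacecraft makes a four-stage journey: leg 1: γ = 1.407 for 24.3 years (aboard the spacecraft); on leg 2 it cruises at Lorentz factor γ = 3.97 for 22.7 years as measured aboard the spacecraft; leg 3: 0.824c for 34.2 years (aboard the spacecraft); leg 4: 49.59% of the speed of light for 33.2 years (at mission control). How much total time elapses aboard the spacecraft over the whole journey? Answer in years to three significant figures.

τ = 110 years

Leg 1: 24.3 years is already measured aboard the spacecraft.
Leg 2: 22.7 years is already measured aboard the spacecraft.
Leg 3: 34.2 years is already measured aboard the spacecraft.
Leg 4: β = 0.4959; γ = 1/√(1 − 0.4959²) = 1/√0.7541 = 1.152; τ_4 = 33.2/1.152 = 28.83 years.
Total: 24.30 + 22.70 + 34.20 + 28.83 years.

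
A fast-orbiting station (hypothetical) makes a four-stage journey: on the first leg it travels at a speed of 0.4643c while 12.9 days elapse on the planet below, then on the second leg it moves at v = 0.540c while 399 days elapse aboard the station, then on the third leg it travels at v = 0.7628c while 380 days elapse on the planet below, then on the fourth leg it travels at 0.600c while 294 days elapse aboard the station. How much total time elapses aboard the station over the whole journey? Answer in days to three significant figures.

τ = 950 days

Leg 1: γ = 1/√(1 − 0.4643²) = 1/√0.7844 = 1.129; τ_1 = 12.9/1.129 = 11.43 days.
Leg 2: 399 days is already measured aboard the station.
Leg 3: γ = 1/√(1 − 0.7628²) = 1/√0.4181 = 1.546; τ_3 = 380/1.546 = 245.7 days.
Leg 4: 294 days is already measured aboard the station.
Total: 11.43 + 399.0 + 245.7 + 294.0 days.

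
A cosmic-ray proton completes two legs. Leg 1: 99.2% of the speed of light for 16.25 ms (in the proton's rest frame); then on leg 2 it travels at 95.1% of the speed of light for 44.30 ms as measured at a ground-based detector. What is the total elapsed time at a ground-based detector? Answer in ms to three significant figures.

Leg 1: β = 0.992; γ = 1/√(1 − 0.992²) = 1/√0.01594 = 7.922; Δt_1 = 7.922 × 16.25 = 128.7 ms.
Leg 2: 44.30 ms is already measured at a ground-based detector.
Total: 128.7 + 44.30 ms.

Δt = 173 ms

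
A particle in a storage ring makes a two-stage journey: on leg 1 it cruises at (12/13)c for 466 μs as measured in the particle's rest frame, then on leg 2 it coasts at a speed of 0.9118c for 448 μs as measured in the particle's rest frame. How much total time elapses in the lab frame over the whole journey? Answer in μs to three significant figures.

Δt = 2300 μs

Leg 1: γ = 1/√(1 − (12/13)²) = 13/5 = 2.600; Δt_1 = 2.600 × 466 = 1212 μs.
Leg 2: γ = 1/√(1 − 0.9118²) = 1/√0.1686 = 2.435; Δt_2 = 2.435 × 448 = 1091 μs.
Total: 1212 + 1091 μs.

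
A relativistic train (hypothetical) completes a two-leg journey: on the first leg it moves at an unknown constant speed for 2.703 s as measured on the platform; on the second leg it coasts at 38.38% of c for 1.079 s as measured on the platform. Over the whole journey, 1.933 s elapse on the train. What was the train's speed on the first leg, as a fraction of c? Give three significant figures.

Leg 1: speed unknown; τ_1 = 2.703/γ_1.
Leg 2: β = 0.3838; γ = 1/√(1 − 0.3838²) = 1/√0.8527 = 1.083; τ_2 = 1.079/1.083 = 0.9964 s.
Total proper time: τ_1 + 0.9964 = 1.933, so τ_1 = 1.933 − 0.9964 = 0.9366 s.
γ_1 = 2.703/0.9366 = 2.886; β = √(1 − 1/γ²) = √0.8799.

β = 0.938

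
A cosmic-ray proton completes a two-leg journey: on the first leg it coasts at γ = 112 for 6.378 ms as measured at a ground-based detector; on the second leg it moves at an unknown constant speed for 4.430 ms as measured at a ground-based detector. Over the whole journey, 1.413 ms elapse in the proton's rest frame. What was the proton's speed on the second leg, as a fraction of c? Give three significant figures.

Leg 1: γ = 112; τ_1 = 6.378/112.0 = 0.05695 ms.
Leg 2: speed unknown; τ_2 = 4.430/γ_2.
Total proper time: 0.05695 + τ_2 = 1.413, so τ_2 = 1.413 − 0.05695 = 1.356 ms.
γ_2 = 4.430/1.356 = 3.267; β = √(1 − 1/γ²) = √0.9063.

β = 0.952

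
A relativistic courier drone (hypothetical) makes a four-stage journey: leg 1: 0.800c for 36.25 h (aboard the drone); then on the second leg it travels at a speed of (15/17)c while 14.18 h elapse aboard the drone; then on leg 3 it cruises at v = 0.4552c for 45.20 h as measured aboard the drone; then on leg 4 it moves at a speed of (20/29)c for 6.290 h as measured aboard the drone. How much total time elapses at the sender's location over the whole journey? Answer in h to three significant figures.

Leg 1: γ = 1/√(1 − 0.800²) = 5/3 ≈ 1.667; Δt_1 = 1.667 × 36.25 = 60.42 h.
Leg 2: γ = 1/√(1 − (15/17)²) = 17/8 = 2.125; Δt_2 = 2.125 × 14.18 = 30.13 h.
Leg 3: γ = 1/√(1 − 0.4552²) = 1/√0.7928 = 1.123; Δt_3 = 1.123 × 45.20 = 50.76 h.
Leg 4: γ = 1/√(1 − (20/29)²) = 29/21 ≈ 1.381; Δt_4 = 1.381 × 6.290 = 8.686 h.
Total: 60.42 + 30.13 + 50.76 + 8.686 h.

Δt = 150 h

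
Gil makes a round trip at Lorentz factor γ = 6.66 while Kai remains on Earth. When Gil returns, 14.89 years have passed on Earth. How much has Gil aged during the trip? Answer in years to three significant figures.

γ = 6.66
Gil's clock measures proper time along the trip: τ = Δt/γ = 14.89/6.660 years.

τ = 2.24 years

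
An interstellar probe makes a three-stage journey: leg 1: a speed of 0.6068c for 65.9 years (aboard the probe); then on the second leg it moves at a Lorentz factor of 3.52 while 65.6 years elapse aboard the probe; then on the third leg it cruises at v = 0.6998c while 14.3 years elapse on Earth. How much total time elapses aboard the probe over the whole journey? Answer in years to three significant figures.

τ = 142 years

Leg 1: 65.9 years is already measured aboard the probe.
Leg 2: 65.6 years is already measured aboard the probe.
Leg 3: γ = 1/√(1 − 0.6998²) = 1/√0.5103 = 1.400; τ_3 = 14.3/1.400 = 10.22 years.
Total: 65.90 + 65.60 + 10.22 years.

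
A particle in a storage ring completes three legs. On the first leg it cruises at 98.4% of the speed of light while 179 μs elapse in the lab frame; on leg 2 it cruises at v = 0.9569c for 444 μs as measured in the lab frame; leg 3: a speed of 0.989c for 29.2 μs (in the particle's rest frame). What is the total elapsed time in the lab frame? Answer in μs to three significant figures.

Leg 1: 179 μs is already measured in the lab frame.
Leg 2: 444 μs is already measured in the lab frame.
Leg 3: γ = 1/√(1 − 0.989²) = 1/√0.02188 = 6.761; Δt_3 = 6.761 × 29.2 = 197.4 μs.
Total: 179.0 + 444.0 + 197.4 μs.

Δt = 820 μs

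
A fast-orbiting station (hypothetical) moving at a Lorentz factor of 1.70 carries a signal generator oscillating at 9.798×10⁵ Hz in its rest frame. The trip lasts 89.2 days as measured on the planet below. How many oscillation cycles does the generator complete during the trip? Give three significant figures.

γ = 1.70
The oscillator's own cycle count is N = f × τ where τ is the proper time aboard the station. τ = Δt/γ = 89.2/1.700 = 52.47 days = 4.533×10⁶ s.
N = 9.798×10⁵ × 4.533×10⁶ = 4.442×10¹².

N = 4.44×10¹²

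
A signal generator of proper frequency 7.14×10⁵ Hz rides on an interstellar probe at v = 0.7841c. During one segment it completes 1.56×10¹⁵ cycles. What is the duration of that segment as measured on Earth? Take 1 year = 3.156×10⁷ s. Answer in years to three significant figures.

Δt = 112 years

γ = 1/√(1 − 0.7841²) = 1/√0.3852 = 1.611
Proper time for N cycles: τ = N/f = 1.56×10¹⁵/(7.14×10⁵) = 2.185×10⁹ s = 69.23 years.
Lab-frame duration Δt = γτ = 1.611 × 69.23 = 111.5 years.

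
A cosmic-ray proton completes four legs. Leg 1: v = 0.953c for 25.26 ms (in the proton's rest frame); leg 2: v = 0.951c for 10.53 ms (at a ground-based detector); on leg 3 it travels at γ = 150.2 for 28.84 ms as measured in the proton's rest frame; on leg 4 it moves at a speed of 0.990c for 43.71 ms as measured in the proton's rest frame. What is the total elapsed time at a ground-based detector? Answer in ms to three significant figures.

Δt = 4740 ms

Leg 1: γ = 1/√(1 − 0.953²) = 1/√0.09179 = 3.301; Δt_1 = 3.301 × 25.26 = 83.37 ms.
Leg 2: 10.53 ms is already measured at a ground-based detector.
Leg 3: γ = 150.2; Δt_3 = 150.2 × 28.84 = 4332 ms.
Leg 4: γ = 1/√(1 − 0.990²) = 1/√0.01990 = 7.089; Δt_4 = 7.089 × 43.71 = 309.9 ms.
Total: 83.37 + 10.53 + 4332 + 309.9 ms.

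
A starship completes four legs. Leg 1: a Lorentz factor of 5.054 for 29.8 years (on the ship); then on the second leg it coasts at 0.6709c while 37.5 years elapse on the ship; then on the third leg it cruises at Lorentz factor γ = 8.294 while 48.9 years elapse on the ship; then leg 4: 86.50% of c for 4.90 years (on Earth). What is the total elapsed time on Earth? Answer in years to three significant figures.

Leg 1: γ = 5.054; Δt_1 = 5.054 × 29.8 = 150.6 years.
Leg 2: γ = 1/√(1 − 0.6709²) = 1/√0.5499 = 1.349; Δt_2 = 1.349 × 37.5 = 50.57 years.
Leg 3: γ = 8.294; Δt_3 = 8.294 × 48.9 = 405.6 years.
Leg 4: 4.90 years is already measured on Earth.
Total: 150.6 + 50.57 + 405.6 + 4.900 years.

Δt = 612 years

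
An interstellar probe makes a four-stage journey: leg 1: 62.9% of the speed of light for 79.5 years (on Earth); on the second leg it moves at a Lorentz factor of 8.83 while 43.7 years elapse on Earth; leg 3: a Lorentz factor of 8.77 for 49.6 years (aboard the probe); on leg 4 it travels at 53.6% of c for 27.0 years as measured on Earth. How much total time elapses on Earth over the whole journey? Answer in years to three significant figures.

Δt = 585 years

Leg 1: 79.5 years is already measured on Earth.
Leg 2: 43.7 years is already measured on Earth.
Leg 3: γ = 8.77; Δt_3 = 8.770 × 49.6 = 435.0 years.
Leg 4: 27.0 years is already measured on Earth.
Total: 79.50 + 43.70 + 435.0 + 27.00 years.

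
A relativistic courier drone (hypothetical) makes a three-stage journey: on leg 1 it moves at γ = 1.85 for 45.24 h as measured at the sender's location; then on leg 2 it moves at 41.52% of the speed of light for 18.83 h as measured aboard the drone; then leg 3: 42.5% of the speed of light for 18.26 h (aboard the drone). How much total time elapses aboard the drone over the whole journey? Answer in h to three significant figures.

τ = 61.5 h

Leg 1: γ = 1.85; τ_1 = 45.24/1.850 = 24.45 h.
Leg 2: 18.83 h is already measured aboard the drone.
Leg 3: 18.26 h is already measured aboard the drone.
Total: 24.45 + 18.83 + 18.26 h.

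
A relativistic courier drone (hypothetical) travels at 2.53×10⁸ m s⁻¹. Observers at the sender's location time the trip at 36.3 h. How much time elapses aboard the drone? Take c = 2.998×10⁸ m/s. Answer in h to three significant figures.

β = 2.53×10⁸/2.998×10⁸ = 0.8439; γ = 1/√(1 − 0.8439²) = 1.864
The interval measured at the sender's location is the dilated one; the clock aboard the drone measures the proper time τ = Δt/γ = 36.3/1.864 h.

τ = 19.5 h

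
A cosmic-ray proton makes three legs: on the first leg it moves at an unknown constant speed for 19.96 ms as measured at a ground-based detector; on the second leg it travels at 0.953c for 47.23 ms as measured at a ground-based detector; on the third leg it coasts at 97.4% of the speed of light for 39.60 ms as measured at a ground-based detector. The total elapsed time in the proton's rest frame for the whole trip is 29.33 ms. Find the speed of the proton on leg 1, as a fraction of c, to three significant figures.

β = 0.953

Leg 1: speed unknown; τ_1 = 19.96/γ_1.
Leg 2: γ = 1/√(1 − 0.953²) = 1/√0.09179 = 3.301; τ_2 = 47.23/3.301 = 14.31 ms.
Leg 3: β = 0.974; γ = 1/√(1 − 0.974²) = 1/√0.05132 = 4.414; τ_3 = 39.60/4.414 = 8.971 ms.
Total proper time: τ_1 + 14.31 + 8.971 = 29.33, so τ_1 = 29.33 − 23.28 = 6.049 ms.
γ_1 = 19.96/6.049 = 3.299; β = √(1 − 1/γ²) = √0.9081.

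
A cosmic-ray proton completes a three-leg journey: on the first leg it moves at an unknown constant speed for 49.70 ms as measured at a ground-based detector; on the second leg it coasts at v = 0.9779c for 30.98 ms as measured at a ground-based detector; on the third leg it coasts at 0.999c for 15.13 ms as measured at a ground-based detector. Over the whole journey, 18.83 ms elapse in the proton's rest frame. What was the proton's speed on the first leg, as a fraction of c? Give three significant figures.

β = 0.972

Leg 1: speed unknown; τ_1 = 49.70/γ_1.
Leg 2: γ = 1/√(1 − 0.9779²) = 1/√0.04371 = 4.783; τ_2 = 30.98/4.783 = 6.477 ms.
Leg 3: γ = 1/√(1 − 0.999²) = 1/√0.001999 = 22.37; τ_3 = 15.13/22.37 = 0.6765 ms.
Total proper time: τ_1 + 6.477 + 0.6765 = 18.83, so τ_1 = 18.83 − 7.154 = 11.68 ms.
γ_1 = 49.70/11.68 = 4.256; β = √(1 − 1/γ²) = √0.9448.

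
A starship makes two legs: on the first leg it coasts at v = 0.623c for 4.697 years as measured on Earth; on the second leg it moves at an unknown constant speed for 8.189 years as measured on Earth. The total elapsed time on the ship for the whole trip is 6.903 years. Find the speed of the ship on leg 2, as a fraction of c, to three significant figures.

Leg 1: γ = 1/√(1 − 0.623²) = 1/√0.6119 = 1.278; τ_1 = 4.697/1.278 = 3.674 years.
Leg 2: speed unknown; τ_2 = 8.189/γ_2.
Total proper time: 3.674 + τ_2 = 6.903, so τ_2 = 6.903 − 3.674 = 3.229 years.
γ_2 = 8.189/3.229 = 2.536; β = √(1 − 1/γ²) = √0.8445.

β = 0.919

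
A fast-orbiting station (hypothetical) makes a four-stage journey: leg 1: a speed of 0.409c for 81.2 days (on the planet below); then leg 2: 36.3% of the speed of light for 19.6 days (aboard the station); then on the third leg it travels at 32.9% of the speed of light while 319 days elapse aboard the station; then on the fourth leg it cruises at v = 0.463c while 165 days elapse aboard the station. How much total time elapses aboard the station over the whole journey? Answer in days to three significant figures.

τ = 578 days

Leg 1: γ = 1/√(1 − 0.409²) = 1/√0.8327 = 1.096; τ_1 = 81.2/1.096 = 74.10 days.
Leg 2: 19.6 days is already measured aboard the station.
Leg 3: 319 days is already measured aboard the station.
Leg 4: 165 days is already measured aboard the station.
Total: 74.10 + 19.60 + 319.0 + 165.0 days.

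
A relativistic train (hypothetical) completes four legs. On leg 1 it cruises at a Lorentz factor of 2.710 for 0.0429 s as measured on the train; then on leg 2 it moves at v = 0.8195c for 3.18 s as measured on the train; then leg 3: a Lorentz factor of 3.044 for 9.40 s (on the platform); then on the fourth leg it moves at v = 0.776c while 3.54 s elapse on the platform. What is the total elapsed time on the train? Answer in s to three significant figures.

τ = 8.54 s

Leg 1: 0.0429 s is already measured on the train.
Leg 2: 3.18 s is already measured on the train.
Leg 3: γ = 3.044; τ_3 = 9.40/3.044 = 3.088 s.
Leg 4: γ = 1/√(1 − 0.776²) = 1/√0.3978 = 1.585; τ_4 = 3.54/1.585 = 2.233 s.
Total: 0.04290 + 3.180 + 3.088 + 2.233 s.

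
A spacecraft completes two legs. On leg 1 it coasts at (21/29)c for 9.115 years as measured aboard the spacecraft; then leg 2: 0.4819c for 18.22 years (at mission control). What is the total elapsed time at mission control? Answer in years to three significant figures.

Δt = 31.4 years

Leg 1: γ = 1/√(1 − (21/29)²) = 29/20 = 1.450; Δt_1 = 1.450 × 9.115 = 13.22 years.
Leg 2: 18.22 years is already measured at mission control.
Total: 13.22 + 18.22 years.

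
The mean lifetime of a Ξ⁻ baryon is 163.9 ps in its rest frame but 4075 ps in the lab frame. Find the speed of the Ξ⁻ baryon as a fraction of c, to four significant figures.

β = 0.9992

γ = Δt/τ₀ = 4075/163.9 = 24.86
β = √(1 − 1/γ²) = √(1 − 0.001618) = √0.9984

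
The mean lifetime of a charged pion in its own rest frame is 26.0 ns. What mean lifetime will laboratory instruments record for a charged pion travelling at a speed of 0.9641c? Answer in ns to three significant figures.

Δt = 97.9 ns

γ = 1/√(1 − 0.9641²) = 1/√0.07051 = 3.766
The rest-frame lifetime is the proper time; the lab measures the dilated interval Δt = γτ₀ = 3.766 × 26.0 ns.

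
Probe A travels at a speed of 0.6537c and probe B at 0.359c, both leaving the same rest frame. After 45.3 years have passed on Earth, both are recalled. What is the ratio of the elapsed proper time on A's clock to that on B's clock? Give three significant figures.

A: γ = 1/√(1 − 0.6537²) = 1/√0.5727 = 1.321. B: γ = 1/√(1 − 0.359²) = 1/√0.8711 = 1.071.
τ_A/τ_B = γ_B/γ_A = 1.071/1.321 = 0.8108, so τ_A/τ_B = 0.8108.

τ_A/τ_B = 0.811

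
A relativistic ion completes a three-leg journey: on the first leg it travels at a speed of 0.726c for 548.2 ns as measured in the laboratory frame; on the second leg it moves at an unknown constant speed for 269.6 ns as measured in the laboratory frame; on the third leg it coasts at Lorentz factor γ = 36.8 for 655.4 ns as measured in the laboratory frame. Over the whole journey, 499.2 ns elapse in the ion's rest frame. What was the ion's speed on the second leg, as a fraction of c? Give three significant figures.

Leg 1: γ = 1/√(1 − 0.726²) = 1/√0.4729 = 1.454; τ_1 = 548.2/1.454 = 377.0 ns.
Leg 2: speed unknown; τ_2 = 269.6/γ_2.
Leg 3: γ = 36.8; τ_3 = 655.4/36.80 = 17.81 ns.
Total proper time: 377.0 + τ_2 + 17.81 = 499.2, so τ_2 = 499.2 − 394.8 = 104.4 ns.
γ_2 = 269.6/104.4 = 2.582; β = √(1 − 1/γ²) = √0.8501.

β = 0.922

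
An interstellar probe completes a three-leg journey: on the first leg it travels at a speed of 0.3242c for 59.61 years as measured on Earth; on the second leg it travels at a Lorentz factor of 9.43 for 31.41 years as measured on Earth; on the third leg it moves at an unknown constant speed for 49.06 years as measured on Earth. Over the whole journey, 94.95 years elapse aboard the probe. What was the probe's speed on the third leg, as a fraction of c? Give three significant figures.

Leg 1: γ = 1/√(1 − 0.3242²) = 1/√0.8949 = 1.057; τ_1 = 59.61/1.057 = 56.39 years.
Leg 2: γ = 9.43; τ_2 = 31.41/9.430 = 3.331 years.
Leg 3: speed unknown; τ_3 = 49.06/γ_3.
Total proper time: 56.39 + 3.331 + τ_3 = 94.95, so τ_3 = 94.95 − 59.72 = 35.23 years.
γ_3 = 49.06/35.23 = 1.393; β = √(1 − 1/γ²) = √0.4844.

β = 0.696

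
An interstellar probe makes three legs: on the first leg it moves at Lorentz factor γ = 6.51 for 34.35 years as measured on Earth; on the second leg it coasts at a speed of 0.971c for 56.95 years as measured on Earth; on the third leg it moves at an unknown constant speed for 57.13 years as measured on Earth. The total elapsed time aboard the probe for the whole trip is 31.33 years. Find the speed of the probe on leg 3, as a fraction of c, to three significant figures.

β = 0.976

Leg 1: γ = 6.51; τ_1 = 34.35/6.510 = 5.276 years.
Leg 2: γ = 1/√(1 − 0.971²) = 1/√0.05716 = 4.183; τ_2 = 56.95/4.183 = 13.62 years.
Leg 3: speed unknown; τ_3 = 57.13/γ_3.
Total proper time: 5.276 + 13.62 + τ_3 = 31.33, so τ_3 = 31.33 − 18.89 = 12.44 years.
γ_3 = 57.13/12.44 = 4.593; β = √(1 − 1/γ²) = √0.9526.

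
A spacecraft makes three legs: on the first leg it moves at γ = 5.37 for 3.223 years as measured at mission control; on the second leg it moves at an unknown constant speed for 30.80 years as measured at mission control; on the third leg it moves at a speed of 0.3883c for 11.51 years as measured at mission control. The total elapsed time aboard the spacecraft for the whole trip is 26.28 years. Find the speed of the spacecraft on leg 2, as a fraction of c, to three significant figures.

β = 0.872

Leg 1: γ = 5.37; τ_1 = 3.223/5.370 = 0.6002 years.
Leg 2: speed unknown; τ_2 = 30.80/γ_2.
Leg 3: γ = 1/√(1 − 0.3883²) = 1/√0.8492 = 1.085; τ_3 = 11.51/1.085 = 10.61 years.
Total proper time: 0.6002 + τ_2 + 10.61 = 26.28, so τ_2 = 26.28 − 11.21 = 15.07 years.
γ_2 = 30.80/15.07 = 2.043; β = √(1 − 1/γ²) = √0.7605.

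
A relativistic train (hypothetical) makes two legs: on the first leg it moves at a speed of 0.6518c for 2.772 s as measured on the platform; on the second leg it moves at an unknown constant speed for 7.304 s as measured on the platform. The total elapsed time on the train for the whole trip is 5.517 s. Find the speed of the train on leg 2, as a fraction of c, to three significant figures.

Leg 1: γ = 1/√(1 − 0.6518²) = 1/√0.5752 = 1.319; τ_1 = 2.772/1.319 = 2.102 s.
Leg 2: speed unknown; τ_2 = 7.304/γ_2.
Total proper time: 2.102 + τ_2 = 5.517, so τ_2 = 5.517 − 2.102 = 3.415 s.
γ_2 = 7.304/3.415 = 2.139; β = √(1 − 1/γ²) = √0.7814.

β = 0.884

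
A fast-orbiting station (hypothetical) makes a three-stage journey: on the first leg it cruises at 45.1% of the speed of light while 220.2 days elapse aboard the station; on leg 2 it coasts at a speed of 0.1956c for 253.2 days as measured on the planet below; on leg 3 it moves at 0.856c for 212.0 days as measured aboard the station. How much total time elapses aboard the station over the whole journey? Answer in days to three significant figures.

Leg 1: 220.2 days is already measured aboard the station.
Leg 2: γ = 1/√(1 − 0.1956²) = 1/√0.9617 = 1.020; τ_2 = 253.2/1.020 = 248.3 days.
Leg 3: 212.0 days is already measured aboard the station.
Total: 220.2 + 248.3 + 212.0 days.

τ = 681 days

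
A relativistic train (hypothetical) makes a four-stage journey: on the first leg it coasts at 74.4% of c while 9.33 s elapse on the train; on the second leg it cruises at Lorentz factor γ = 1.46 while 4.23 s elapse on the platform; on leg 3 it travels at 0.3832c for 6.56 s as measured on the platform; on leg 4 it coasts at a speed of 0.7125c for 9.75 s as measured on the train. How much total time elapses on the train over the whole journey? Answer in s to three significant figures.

Leg 1: 9.33 s is already measured on the train.
Leg 2: γ = 1.46; τ_2 = 4.23/1.460 = 2.897 s.
Leg 3: γ = 1/√(1 − 0.3832²) = 1/√0.8532 = 1.083; τ_3 = 6.56/1.083 = 6.059 s.
Leg 4: 9.75 s is already measured on the train.
Total: 9.330 + 2.897 + 6.059 + 9.750 s.

τ = 28.0 s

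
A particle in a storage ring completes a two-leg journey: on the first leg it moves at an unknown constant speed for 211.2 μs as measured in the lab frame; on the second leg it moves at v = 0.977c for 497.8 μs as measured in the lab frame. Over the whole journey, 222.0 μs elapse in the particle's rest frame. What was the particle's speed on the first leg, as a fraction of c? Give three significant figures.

Leg 1: speed unknown; τ_1 = 211.2/γ_1.
Leg 2: γ = 1/√(1 − 0.977²) = 1/√0.04547 = 4.690; τ_2 = 497.8/4.690 = 106.2 μs.
Total proper time: τ_1 + 106.2 = 222.0, so τ_1 = 222.0 − 106.2 = 115.8 μs.
γ_1 = 211.2/115.8 = 1.823; β = √(1 − 1/γ²) = √0.6991.

β = 0.836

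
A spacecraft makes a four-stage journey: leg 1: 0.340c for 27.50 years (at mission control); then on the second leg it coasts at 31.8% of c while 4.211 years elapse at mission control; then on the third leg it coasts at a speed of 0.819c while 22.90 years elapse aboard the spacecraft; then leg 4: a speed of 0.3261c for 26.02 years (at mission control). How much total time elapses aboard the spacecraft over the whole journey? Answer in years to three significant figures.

τ = 77.4 years

Leg 1: γ = 1/√(1 − 0.340²) = 1/√0.8844 = 1.063; τ_1 = 27.50/1.063 = 25.86 years.
Leg 2: β = 0.318; γ = 1/√(1 − 0.318²) = 1/√0.8989 = 1.055; τ_2 = 4.211/1.055 = 3.992 years.
Leg 3: 22.90 years is already measured aboard the spacecraft.
Leg 4: γ = 1/√(1 − 0.3261²) = 1/√0.8937 = 1.058; τ_4 = 26.02/1.058 = 24.60 years.
Total: 25.86 + 3.992 + 22.90 + 24.60 years.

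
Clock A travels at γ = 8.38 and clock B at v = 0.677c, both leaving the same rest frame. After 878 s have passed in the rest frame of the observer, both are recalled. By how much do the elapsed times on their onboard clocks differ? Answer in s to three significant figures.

A: γ = 8.38; τ_A = 878/8.380 = 104.8 s.
B: γ = 1/√(1 − 0.677²) = 1/√0.5417 = 1.359; τ_B = 878/1.359 = 646.2 s.

|τ_A − τ_B| = 541 s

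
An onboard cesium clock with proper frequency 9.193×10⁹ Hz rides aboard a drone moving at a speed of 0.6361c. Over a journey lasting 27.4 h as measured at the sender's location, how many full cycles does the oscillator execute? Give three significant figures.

γ = 1/√(1 − 0.6361²) = 1/√0.5954 = 1.296
The oscillator's own cycle count is N = f × τ where τ is the proper time aboard the drone. τ = Δt/γ = 27.4/1.296 = 21.14 h = 7.611×10⁴ s.
N = 9.193×10⁹ × 7.611×10⁴ = 6.997×10¹⁴.

N = 7.00×10¹⁴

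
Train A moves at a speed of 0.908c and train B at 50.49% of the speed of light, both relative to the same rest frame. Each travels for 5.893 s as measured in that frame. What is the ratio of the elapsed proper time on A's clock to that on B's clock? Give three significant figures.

A: γ = 1/√(1 − 0.908²) = 1/√0.1755 = 2.387. B: β = 0.5049; γ = 1/√(1 − 0.5049²) = 1/√0.7451 = 1.159.
τ_A/τ_B = γ_B/γ_A = 1.159/2.387 = 0.4854, so τ_A/τ_B = 0.4854.

τ_A/τ_B = 0.485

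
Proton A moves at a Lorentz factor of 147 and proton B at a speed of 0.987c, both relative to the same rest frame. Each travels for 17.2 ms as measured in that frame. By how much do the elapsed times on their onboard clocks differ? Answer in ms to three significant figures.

|τ_A − τ_B| = 2.65 ms

A: γ = 147; τ_A = 17.2/147.0 = 0.1170 ms.
B: γ = 1/√(1 − 0.987²) = 1/√0.02583 = 6.222; τ_B = 17.2/6.222 = 2.764 ms.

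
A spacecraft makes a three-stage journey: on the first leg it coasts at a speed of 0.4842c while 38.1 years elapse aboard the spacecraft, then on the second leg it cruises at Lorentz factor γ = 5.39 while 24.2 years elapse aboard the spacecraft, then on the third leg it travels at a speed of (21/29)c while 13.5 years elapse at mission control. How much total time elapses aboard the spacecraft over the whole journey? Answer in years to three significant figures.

Leg 1: 38.1 years is already measured aboard the spacecraft.
Leg 2: 24.2 years is already measured aboard the spacecraft.
Leg 3: γ = 1/√(1 − (21/29)²) = 29/20 = 1.450; τ_3 = 13.5/1.450 = 9.310 years.
Total: 38.10 + 24.20 + 9.310 years.

τ = 71.6 years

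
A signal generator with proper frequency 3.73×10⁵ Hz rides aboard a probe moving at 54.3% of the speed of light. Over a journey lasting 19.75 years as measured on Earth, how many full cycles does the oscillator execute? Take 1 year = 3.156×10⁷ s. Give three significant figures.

β = 0.543; γ = 1/√(1 − 0.543²) = 1/√0.7052 = 1.191
The oscillator's own cycle count is N = f × τ where τ is the proper time aboard the probe. τ = Δt/γ = 19.75/1.191 = 16.58 years = 5.234×10⁸ s.
N = 3.73×10⁵ × 5.234×10⁸ = 1.952×10¹⁴.

N = 1.95×10¹⁴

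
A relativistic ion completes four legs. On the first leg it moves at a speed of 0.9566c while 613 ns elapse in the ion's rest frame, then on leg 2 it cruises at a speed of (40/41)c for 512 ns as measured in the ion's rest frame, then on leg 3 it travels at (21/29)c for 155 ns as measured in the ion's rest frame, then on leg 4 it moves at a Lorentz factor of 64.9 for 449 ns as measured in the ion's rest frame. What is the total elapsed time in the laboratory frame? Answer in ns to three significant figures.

Leg 1: γ = 1/√(1 − 0.9566²) = 1/√0.08492 = 3.432; Δt_1 = 3.432 × 613 = 2104 ns.
Leg 2: γ = 1/√(1 − (40/41)²) = 41/9 ≈ 4.556; Δt_2 = 4.556 × 512 = 2332 ns.
Leg 3: γ = 1/√(1 − (21/29)²) = 29/20 = 1.450; Δt_3 = 1.450 × 155 = 224.8 ns.
Leg 4: γ = 64.9; Δt_4 = 64.90 × 449 = 2.914×10⁴ ns.
Total: 2104 + 2332 + 224.8 + 2.914×10⁴ ns.

Δt = 3.38×10⁴ ns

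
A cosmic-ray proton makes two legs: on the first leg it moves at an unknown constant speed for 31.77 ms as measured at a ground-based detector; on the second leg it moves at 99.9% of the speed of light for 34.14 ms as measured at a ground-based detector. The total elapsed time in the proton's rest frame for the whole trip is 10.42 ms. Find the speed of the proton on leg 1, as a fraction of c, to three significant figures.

Leg 1: speed unknown; τ_1 = 31.77/γ_1.
Leg 2: β = 0.999; γ = 1/√(1 − 0.999²) = 1/√0.001999 = 22.37; τ_2 = 34.14/22.37 = 1.526 ms.
Total proper time: τ_1 + 1.526 = 10.42, so τ_1 = 10.42 − 1.526 = 8.894 ms.
γ_1 = 31.77/8.894 = 3.572; β = √(1 − 1/γ²) = √0.9216.

β = 0.960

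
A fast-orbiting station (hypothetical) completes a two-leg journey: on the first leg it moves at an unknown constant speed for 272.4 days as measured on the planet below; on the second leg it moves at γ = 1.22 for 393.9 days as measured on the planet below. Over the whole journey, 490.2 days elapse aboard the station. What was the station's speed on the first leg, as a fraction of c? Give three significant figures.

Leg 1: speed unknown; τ_1 = 272.4/γ_1.
Leg 2: γ = 1.22; τ_2 = 393.9/1.220 = 322.9 days.
Total proper time: τ_1 + 322.9 = 490.2, so τ_1 = 490.2 − 322.9 = 167.3 days.
γ_1 = 272.4/167.3 = 1.628; β = √(1 − 1/γ²) = √0.6227.

β = 0.789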